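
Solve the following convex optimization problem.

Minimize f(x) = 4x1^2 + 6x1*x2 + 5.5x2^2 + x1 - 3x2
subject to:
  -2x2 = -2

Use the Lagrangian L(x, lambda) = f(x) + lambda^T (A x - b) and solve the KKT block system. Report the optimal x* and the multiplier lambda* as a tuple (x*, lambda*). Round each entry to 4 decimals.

Form the Lagrangian:
  L(x, lambda) = (1/2) x^T Q x + c^T x + lambda^T (A x - b)
Stationarity (grad_x L = 0): Q x + c + A^T lambda = 0.
Primal feasibility: A x = b.

This gives the KKT block system:
  [ Q   A^T ] [ x     ]   [-c ]
  [ A    0  ] [ lambda ] = [ b ]

Solving the linear system:
  x*      = (-0.875, 1)
  lambda* = (1.375)
  f(x*)   = -0.5625

x* = (-0.875, 1), lambda* = (1.375)


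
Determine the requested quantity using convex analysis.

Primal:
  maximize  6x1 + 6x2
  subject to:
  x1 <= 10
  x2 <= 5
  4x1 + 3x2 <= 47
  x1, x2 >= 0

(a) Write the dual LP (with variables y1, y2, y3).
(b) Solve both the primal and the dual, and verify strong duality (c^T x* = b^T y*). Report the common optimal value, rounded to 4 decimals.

The standard primal-dual pair for 'max c^T x s.t. A x <= b, x >= 0' is:
  Dual:  min b^T y  s.t.  A^T y >= c,  y >= 0.

So the dual LP is:
  minimize  10y1 + 5y2 + 47y3
  subject to:
    y1 + 4y3 >= 6
    y2 + 3y3 >= 6
    y1, y2, y3 >= 0

Solving the primal: x* = (8, 5).
  primal value c^T x* = 78.
Solving the dual: y* = (0, 1.5, 1.5).
  dual value b^T y* = 78.
Strong duality: c^T x* = b^T y*. Confirmed.

78


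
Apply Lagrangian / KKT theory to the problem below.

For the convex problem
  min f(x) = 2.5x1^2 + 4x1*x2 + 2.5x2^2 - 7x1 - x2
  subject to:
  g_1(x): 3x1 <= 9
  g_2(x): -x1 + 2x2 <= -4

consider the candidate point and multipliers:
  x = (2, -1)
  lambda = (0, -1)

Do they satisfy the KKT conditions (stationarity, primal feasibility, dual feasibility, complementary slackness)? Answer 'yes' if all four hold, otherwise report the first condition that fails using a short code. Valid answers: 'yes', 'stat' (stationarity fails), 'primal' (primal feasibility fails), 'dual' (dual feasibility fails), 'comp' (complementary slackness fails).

Gradient of f: grad f(x) = Q x + c = (-1, 2)
Constraint values g_i(x) = a_i^T x - b_i:
  g_1((2, -1)) = -3
  g_2((2, -1)) = 0
Stationarity residual: grad f(x) + sum_i lambda_i a_i = (0, 0)
  -> stationarity OK
Primal feasibility (all g_i <= 0): OK
Dual feasibility (all lambda_i >= 0): FAILS
Complementary slackness (lambda_i * g_i(x) = 0 for all i): OK

Verdict: the first failing condition is dual_feasibility -> dual.

dual


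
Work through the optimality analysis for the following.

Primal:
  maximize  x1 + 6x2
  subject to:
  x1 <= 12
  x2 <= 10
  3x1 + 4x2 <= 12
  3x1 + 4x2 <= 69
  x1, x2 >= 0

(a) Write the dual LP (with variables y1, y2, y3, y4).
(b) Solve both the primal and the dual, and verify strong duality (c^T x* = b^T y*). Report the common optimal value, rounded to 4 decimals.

The standard primal-dual pair for 'max c^T x s.t. A x <= b, x >= 0' is:
  Dual:  min b^T y  s.t.  A^T y >= c,  y >= 0.

So the dual LP is:
  minimize  12y1 + 10y2 + 12y3 + 69y4
  subject to:
    y1 + 3y3 + 3y4 >= 1
    y2 + 4y3 + 4y4 >= 6
    y1, y2, y3, y4 >= 0

Solving the primal: x* = (0, 3).
  primal value c^T x* = 18.
Solving the dual: y* = (0, 0, 1.5, 0).
  dual value b^T y* = 18.
Strong duality: c^T x* = b^T y*. Confirmed.

18


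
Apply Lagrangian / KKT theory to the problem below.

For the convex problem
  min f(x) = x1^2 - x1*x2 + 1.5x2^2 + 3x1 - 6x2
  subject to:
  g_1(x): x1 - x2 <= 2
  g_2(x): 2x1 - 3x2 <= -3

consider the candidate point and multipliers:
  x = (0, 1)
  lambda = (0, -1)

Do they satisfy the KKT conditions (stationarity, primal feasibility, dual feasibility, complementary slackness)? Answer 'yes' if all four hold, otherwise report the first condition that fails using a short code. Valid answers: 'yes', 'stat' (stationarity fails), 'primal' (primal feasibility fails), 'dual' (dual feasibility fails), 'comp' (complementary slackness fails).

Gradient of f: grad f(x) = Q x + c = (2, -3)
Constraint values g_i(x) = a_i^T x - b_i:
  g_1((0, 1)) = -3
  g_2((0, 1)) = 0
Stationarity residual: grad f(x) + sum_i lambda_i a_i = (0, 0)
  -> stationarity OK
Primal feasibility (all g_i <= 0): OK
Dual feasibility (all lambda_i >= 0): FAILS
Complementary slackness (lambda_i * g_i(x) = 0 for all i): OK

Verdict: the first failing condition is dual_feasibility -> dual.

dual


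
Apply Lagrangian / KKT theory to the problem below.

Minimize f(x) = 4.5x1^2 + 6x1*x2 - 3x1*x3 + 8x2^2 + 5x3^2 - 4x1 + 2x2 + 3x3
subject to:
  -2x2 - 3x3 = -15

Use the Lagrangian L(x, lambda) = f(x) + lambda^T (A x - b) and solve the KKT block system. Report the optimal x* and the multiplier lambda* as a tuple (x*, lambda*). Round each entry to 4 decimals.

Form the Lagrangian:
  L(x, lambda) = (1/2) x^T Q x + c^T x + lambda^T (A x - b)
Stationarity (grad_x L = 0): Q x + c + A^T lambda = 0.
Primal feasibility: A x = b.

This gives the KKT block system:
  [ Q   A^T ] [ x     ]   [-c ]
  [ A    0  ] [ lambda ] = [ b ]

Solving the linear system:
  x*      = (1.0148, 1.2333, 4.1778)
  lambda* = (13.9111)
  f(x*)   = 109.8037

x* = (1.0148, 1.2333, 4.1778), lambda* = (13.9111)


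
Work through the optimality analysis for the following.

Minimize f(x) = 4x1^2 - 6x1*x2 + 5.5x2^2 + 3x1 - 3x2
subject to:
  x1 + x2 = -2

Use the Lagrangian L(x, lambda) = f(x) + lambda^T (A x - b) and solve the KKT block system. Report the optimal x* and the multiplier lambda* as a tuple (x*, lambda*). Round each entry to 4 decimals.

Form the Lagrangian:
  L(x, lambda) = (1/2) x^T Q x + c^T x + lambda^T (A x - b)
Stationarity (grad_x L = 0): Q x + c + A^T lambda = 0.
Primal feasibility: A x = b.

This gives the KKT block system:
  [ Q   A^T ] [ x     ]   [-c ]
  [ A    0  ] [ lambda ] = [ b ]

Solving the linear system:
  x*      = (-1.2903, -0.7097)
  lambda* = (3.0645)
  f(x*)   = 2.1935

x* = (-1.2903, -0.7097), lambda* = (3.0645)


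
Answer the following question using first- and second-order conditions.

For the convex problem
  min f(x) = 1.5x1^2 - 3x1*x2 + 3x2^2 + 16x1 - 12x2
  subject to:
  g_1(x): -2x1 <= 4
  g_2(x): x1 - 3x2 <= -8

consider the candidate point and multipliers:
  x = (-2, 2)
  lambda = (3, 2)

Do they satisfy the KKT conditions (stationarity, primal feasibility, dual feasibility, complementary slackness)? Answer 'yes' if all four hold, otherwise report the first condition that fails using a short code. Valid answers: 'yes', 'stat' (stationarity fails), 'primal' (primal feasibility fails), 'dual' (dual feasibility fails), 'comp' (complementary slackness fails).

Gradient of f: grad f(x) = Q x + c = (4, 6)
Constraint values g_i(x) = a_i^T x - b_i:
  g_1((-2, 2)) = 0
  g_2((-2, 2)) = 0
Stationarity residual: grad f(x) + sum_i lambda_i a_i = (0, 0)
  -> stationarity OK
Primal feasibility (all g_i <= 0): OK
Dual feasibility (all lambda_i >= 0): OK
Complementary slackness (lambda_i * g_i(x) = 0 for all i): OK

Verdict: yes, KKT holds.

yes


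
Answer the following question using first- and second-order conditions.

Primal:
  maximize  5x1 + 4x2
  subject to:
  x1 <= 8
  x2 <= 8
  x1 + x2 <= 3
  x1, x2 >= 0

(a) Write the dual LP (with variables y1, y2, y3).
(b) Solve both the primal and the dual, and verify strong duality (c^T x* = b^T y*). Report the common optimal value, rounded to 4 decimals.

The standard primal-dual pair for 'max c^T x s.t. A x <= b, x >= 0' is:
  Dual:  min b^T y  s.t.  A^T y >= c,  y >= 0.

So the dual LP is:
  minimize  8y1 + 8y2 + 3y3
  subject to:
    y1 + y3 >= 5
    y2 + y3 >= 4
    y1, y2, y3 >= 0

Solving the primal: x* = (3, 0).
  primal value c^T x* = 15.
Solving the dual: y* = (0, 0, 5).
  dual value b^T y* = 15.
Strong duality: c^T x* = b^T y*. Confirmed.

15


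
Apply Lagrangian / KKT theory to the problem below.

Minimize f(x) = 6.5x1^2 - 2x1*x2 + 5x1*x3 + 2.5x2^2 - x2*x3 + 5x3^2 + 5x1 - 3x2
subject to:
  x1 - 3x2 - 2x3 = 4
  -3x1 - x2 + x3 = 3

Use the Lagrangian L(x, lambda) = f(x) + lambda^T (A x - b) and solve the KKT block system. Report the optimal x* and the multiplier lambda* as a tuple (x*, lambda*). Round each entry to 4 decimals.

Form the Lagrangian:
  L(x, lambda) = (1/2) x^T Q x + c^T x + lambda^T (A x - b)
Stationarity (grad_x L = 0): Q x + c + A^T lambda = 0.
Primal feasibility: A x = b.

This gives the KKT block system:
  [ Q   A^T ] [ x     ]   [-c ]
  [ A    0  ] [ lambda ] = [ b ]

Solving the linear system:
  x*      = (-0.6047, -1.3953, -0.2093)
  lambda* = (-2.4558, -1.1907)
  f(x*)   = 7.2791

x* = (-0.6047, -1.3953, -0.2093), lambda* = (-2.4558, -1.1907)


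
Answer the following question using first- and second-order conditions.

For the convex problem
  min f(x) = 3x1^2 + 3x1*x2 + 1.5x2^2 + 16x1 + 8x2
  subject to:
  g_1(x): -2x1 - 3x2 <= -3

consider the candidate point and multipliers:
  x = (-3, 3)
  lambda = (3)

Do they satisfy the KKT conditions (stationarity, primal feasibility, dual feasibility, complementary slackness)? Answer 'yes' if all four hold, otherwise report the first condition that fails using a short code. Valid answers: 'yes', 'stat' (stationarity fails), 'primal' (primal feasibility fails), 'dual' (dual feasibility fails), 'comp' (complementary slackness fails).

Gradient of f: grad f(x) = Q x + c = (7, 8)
Constraint values g_i(x) = a_i^T x - b_i:
  g_1((-3, 3)) = 0
Stationarity residual: grad f(x) + sum_i lambda_i a_i = (1, -1)
  -> stationarity FAILS
Primal feasibility (all g_i <= 0): OK
Dual feasibility (all lambda_i >= 0): OK
Complementary slackness (lambda_i * g_i(x) = 0 for all i): OK

Verdict: the first failing condition is stationarity -> stat.

stat


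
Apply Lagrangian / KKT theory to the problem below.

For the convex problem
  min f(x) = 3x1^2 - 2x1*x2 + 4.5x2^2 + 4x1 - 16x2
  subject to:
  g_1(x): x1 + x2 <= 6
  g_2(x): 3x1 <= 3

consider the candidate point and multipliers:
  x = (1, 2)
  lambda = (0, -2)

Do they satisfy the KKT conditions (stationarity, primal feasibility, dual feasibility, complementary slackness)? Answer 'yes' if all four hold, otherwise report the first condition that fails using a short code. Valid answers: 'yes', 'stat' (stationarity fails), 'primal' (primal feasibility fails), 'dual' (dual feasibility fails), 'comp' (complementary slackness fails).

Gradient of f: grad f(x) = Q x + c = (6, 0)
Constraint values g_i(x) = a_i^T x - b_i:
  g_1((1, 2)) = -3
  g_2((1, 2)) = 0
Stationarity residual: grad f(x) + sum_i lambda_i a_i = (0, 0)
  -> stationarity OK
Primal feasibility (all g_i <= 0): OK
Dual feasibility (all lambda_i >= 0): FAILS
Complementary slackness (lambda_i * g_i(x) = 0 for all i): OK

Verdict: the first failing condition is dual_feasibility -> dual.

dual


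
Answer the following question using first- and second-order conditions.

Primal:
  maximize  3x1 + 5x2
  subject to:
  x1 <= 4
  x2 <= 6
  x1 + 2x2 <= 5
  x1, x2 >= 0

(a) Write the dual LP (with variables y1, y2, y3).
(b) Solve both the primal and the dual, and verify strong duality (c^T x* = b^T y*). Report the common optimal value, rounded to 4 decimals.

The standard primal-dual pair for 'max c^T x s.t. A x <= b, x >= 0' is:
  Dual:  min b^T y  s.t.  A^T y >= c,  y >= 0.

So the dual LP is:
  minimize  4y1 + 6y2 + 5y3
  subject to:
    y1 + y3 >= 3
    y2 + 2y3 >= 5
    y1, y2, y3 >= 0

Solving the primal: x* = (4, 0.5).
  primal value c^T x* = 14.5.
Solving the dual: y* = (0.5, 0, 2.5).
  dual value b^T y* = 14.5.
Strong duality: c^T x* = b^T y*. Confirmed.

14.5


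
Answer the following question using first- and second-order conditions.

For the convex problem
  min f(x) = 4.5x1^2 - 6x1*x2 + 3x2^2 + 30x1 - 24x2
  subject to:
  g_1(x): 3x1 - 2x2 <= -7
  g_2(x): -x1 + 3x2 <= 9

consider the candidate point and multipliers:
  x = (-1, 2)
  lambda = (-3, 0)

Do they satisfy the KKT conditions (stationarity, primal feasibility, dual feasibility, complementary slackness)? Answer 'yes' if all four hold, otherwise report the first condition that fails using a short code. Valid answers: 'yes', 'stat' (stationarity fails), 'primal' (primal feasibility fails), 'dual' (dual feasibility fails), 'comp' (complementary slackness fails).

Gradient of f: grad f(x) = Q x + c = (9, -6)
Constraint values g_i(x) = a_i^T x - b_i:
  g_1((-1, 2)) = 0
  g_2((-1, 2)) = -2
Stationarity residual: grad f(x) + sum_i lambda_i a_i = (0, 0)
  -> stationarity OK
Primal feasibility (all g_i <= 0): OK
Dual feasibility (all lambda_i >= 0): FAILS
Complementary slackness (lambda_i * g_i(x) = 0 for all i): OK

Verdict: the first failing condition is dual_feasibility -> dual.

dual


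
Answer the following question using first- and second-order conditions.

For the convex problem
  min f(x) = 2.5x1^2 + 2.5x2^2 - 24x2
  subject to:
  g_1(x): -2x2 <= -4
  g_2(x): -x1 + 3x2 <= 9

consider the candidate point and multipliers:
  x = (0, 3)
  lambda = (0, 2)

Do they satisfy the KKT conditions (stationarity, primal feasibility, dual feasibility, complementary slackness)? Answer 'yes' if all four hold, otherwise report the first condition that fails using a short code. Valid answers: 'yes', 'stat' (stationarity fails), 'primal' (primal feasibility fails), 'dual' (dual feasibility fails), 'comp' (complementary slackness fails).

Gradient of f: grad f(x) = Q x + c = (0, -9)
Constraint values g_i(x) = a_i^T x - b_i:
  g_1((0, 3)) = -2
  g_2((0, 3)) = 0
Stationarity residual: grad f(x) + sum_i lambda_i a_i = (-2, -3)
  -> stationarity FAILS
Primal feasibility (all g_i <= 0): OK
Dual feasibility (all lambda_i >= 0): OK
Complementary slackness (lambda_i * g_i(x) = 0 for all i): OK

Verdict: the first failing condition is stationarity -> stat.

stat


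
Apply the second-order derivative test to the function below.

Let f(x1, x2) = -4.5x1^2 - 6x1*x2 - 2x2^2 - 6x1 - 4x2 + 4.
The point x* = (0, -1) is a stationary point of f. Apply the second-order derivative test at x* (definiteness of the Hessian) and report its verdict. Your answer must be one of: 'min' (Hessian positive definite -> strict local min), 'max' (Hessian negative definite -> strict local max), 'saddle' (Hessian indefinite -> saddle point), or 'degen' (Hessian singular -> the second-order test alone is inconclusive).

Compute the Hessian H = grad^2 f:
  H = [[-9, -6], [-6, -4]]
Verify stationarity: grad f(x*) = H x* + g = (0, 0).
Eigenvalues of H: -13, 0.
H has a zero eigenvalue (singular; negative semidefinite but not definite), so H is neither positive definite, negative definite, nor indefinite. The second-order test alone is inconclusive -> degen.
(Indeed, f is constant along the null direction of H through x*, so x* is not a strict local extremum.)

degen


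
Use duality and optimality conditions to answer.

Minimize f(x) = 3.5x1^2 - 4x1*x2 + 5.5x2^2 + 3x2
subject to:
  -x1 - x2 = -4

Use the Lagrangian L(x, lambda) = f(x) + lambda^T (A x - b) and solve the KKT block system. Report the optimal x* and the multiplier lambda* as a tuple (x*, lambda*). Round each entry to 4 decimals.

Form the Lagrangian:
  L(x, lambda) = (1/2) x^T Q x + c^T x + lambda^T (A x - b)
Stationarity (grad_x L = 0): Q x + c + A^T lambda = 0.
Primal feasibility: A x = b.

This gives the KKT block system:
  [ Q   A^T ] [ x     ]   [-c ]
  [ A    0  ] [ lambda ] = [ b ]

Solving the linear system:
  x*      = (2.4231, 1.5769)
  lambda* = (10.6538)
  f(x*)   = 23.6731

x* = (2.4231, 1.5769), lambda* = (10.6538)


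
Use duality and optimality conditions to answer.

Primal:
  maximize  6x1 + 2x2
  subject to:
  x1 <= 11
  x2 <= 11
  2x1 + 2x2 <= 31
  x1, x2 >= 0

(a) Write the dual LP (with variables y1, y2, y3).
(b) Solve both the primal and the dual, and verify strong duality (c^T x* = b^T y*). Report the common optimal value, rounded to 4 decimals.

The standard primal-dual pair for 'max c^T x s.t. A x <= b, x >= 0' is:
  Dual:  min b^T y  s.t.  A^T y >= c,  y >= 0.

So the dual LP is:
  minimize  11y1 + 11y2 + 31y3
  subject to:
    y1 + 2y3 >= 6
    y2 + 2y3 >= 2
    y1, y2, y3 >= 0

Solving the primal: x* = (11, 4.5).
  primal value c^T x* = 75.
Solving the dual: y* = (4, 0, 1).
  dual value b^T y* = 75.
Strong duality: c^T x* = b^T y*. Confirmed.

75


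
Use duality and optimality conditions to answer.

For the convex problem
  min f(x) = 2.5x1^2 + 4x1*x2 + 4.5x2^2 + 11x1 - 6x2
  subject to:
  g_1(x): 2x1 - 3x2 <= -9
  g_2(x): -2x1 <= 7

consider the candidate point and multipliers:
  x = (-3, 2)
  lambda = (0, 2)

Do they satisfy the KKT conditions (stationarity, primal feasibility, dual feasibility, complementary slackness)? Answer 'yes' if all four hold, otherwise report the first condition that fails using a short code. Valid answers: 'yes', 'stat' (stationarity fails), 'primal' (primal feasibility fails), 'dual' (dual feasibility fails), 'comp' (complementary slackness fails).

Gradient of f: grad f(x) = Q x + c = (4, 0)
Constraint values g_i(x) = a_i^T x - b_i:
  g_1((-3, 2)) = -3
  g_2((-3, 2)) = -1
Stationarity residual: grad f(x) + sum_i lambda_i a_i = (0, 0)
  -> stationarity OK
Primal feasibility (all g_i <= 0): OK
Dual feasibility (all lambda_i >= 0): OK
Complementary slackness (lambda_i * g_i(x) = 0 for all i): FAILS

Verdict: the first failing condition is complementary_slackness -> comp.

comp


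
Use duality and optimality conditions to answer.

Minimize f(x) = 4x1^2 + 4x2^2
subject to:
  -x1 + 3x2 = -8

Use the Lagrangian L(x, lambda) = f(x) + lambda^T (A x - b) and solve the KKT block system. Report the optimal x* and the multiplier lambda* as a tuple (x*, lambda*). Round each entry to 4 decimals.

Form the Lagrangian:
  L(x, lambda) = (1/2) x^T Q x + c^T x + lambda^T (A x - b)
Stationarity (grad_x L = 0): Q x + c + A^T lambda = 0.
Primal feasibility: A x = b.

This gives the KKT block system:
  [ Q   A^T ] [ x     ]   [-c ]
  [ A    0  ] [ lambda ] = [ b ]

Solving the linear system:
  x*      = (0.8, -2.4)
  lambda* = (6.4)
  f(x*)   = 25.6

x* = (0.8, -2.4), lambda* = (6.4)


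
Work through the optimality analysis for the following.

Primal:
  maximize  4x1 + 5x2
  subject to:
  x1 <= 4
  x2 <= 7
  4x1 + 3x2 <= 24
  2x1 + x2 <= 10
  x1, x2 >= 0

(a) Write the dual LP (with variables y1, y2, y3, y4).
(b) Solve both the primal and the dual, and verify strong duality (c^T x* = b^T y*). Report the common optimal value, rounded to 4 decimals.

The standard primal-dual pair for 'max c^T x s.t. A x <= b, x >= 0' is:
  Dual:  min b^T y  s.t.  A^T y >= c,  y >= 0.

So the dual LP is:
  minimize  4y1 + 7y2 + 24y3 + 10y4
  subject to:
    y1 + 4y3 + 2y4 >= 4
    y2 + 3y3 + y4 >= 5
    y1, y2, y3, y4 >= 0

Solving the primal: x* = (0.75, 7).
  primal value c^T x* = 38.
Solving the dual: y* = (0, 2, 1, 0).
  dual value b^T y* = 38.
Strong duality: c^T x* = b^T y*. Confirmed.

38


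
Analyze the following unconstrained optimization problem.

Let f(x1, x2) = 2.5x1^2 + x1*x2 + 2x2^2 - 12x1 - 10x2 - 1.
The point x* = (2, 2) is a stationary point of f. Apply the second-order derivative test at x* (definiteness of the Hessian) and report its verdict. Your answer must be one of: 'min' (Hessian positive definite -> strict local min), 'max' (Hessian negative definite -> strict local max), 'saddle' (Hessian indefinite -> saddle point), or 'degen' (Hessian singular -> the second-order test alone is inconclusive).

Compute the Hessian H = grad^2 f:
  H = [[5, 1], [1, 4]]
Verify stationarity: grad f(x*) = H x* + g = (0, 0).
Eigenvalues of H: 3.382, 5.618.
Both eigenvalues > 0, so H is positive definite -> x* is a strict local min.

min


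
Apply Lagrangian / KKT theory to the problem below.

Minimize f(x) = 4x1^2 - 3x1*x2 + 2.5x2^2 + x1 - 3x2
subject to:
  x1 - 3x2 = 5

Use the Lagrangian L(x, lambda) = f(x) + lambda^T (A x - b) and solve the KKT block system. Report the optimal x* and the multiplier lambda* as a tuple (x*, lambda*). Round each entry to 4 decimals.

Form the Lagrangian:
  L(x, lambda) = (1/2) x^T Q x + c^T x + lambda^T (A x - b)
Stationarity (grad_x L = 0): Q x + c + A^T lambda = 0.
Primal feasibility: A x = b.

This gives the KKT block system:
  [ Q   A^T ] [ x     ]   [-c ]
  [ A    0  ] [ lambda ] = [ b ]

Solving the linear system:
  x*      = (-0.339, -1.7797)
  lambda* = (-3.6271)
  f(x*)   = 11.5678

x* = (-0.339, -1.7797), lambda* = (-3.6271)


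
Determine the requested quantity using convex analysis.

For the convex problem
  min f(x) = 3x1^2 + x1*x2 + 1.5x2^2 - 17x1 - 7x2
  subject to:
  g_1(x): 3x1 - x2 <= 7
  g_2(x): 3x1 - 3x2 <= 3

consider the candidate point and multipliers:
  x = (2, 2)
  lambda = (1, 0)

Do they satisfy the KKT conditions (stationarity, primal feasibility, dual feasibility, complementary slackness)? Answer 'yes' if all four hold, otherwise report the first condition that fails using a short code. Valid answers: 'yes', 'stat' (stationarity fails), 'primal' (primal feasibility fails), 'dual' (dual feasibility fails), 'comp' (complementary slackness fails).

Gradient of f: grad f(x) = Q x + c = (-3, 1)
Constraint values g_i(x) = a_i^T x - b_i:
  g_1((2, 2)) = -3
  g_2((2, 2)) = -3
Stationarity residual: grad f(x) + sum_i lambda_i a_i = (0, 0)
  -> stationarity OK
Primal feasibility (all g_i <= 0): OK
Dual feasibility (all lambda_i >= 0): OK
Complementary slackness (lambda_i * g_i(x) = 0 for all i): FAILS

Verdict: the first failing condition is complementary_slackness -> comp.

comp


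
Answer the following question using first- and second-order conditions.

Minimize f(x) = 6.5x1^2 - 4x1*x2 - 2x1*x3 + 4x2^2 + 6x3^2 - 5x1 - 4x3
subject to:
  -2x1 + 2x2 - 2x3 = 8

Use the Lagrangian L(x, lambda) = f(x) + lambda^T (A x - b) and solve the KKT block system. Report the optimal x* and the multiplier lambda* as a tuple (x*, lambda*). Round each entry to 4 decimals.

Form the Lagrangian:
  L(x, lambda) = (1/2) x^T Q x + c^T x + lambda^T (A x - b)
Stationarity (grad_x L = 0): Q x + c + A^T lambda = 0.
Primal feasibility: A x = b.

This gives the KKT block system:
  [ Q   A^T ] [ x     ]   [-c ]
  [ A    0  ] [ lambda ] = [ b ]

Solving the linear system:
  x*      = (-0.6406, 2.0234, -1.3359)
  lambda* = (-9.375)
  f(x*)   = 41.7734

x* = (-0.6406, 2.0234, -1.3359), lambda* = (-9.375)


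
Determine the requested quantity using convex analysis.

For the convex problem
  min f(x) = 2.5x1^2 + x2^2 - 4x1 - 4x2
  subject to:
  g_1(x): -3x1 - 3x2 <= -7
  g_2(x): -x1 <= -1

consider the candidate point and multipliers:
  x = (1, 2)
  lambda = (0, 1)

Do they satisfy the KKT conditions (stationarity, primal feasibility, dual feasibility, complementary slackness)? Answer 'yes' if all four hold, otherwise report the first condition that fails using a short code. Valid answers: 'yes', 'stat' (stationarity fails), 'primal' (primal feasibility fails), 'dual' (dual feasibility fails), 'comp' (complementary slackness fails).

Gradient of f: grad f(x) = Q x + c = (1, 0)
Constraint values g_i(x) = a_i^T x - b_i:
  g_1((1, 2)) = -2
  g_2((1, 2)) = 0
Stationarity residual: grad f(x) + sum_i lambda_i a_i = (0, 0)
  -> stationarity OK
Primal feasibility (all g_i <= 0): OK
Dual feasibility (all lambda_i >= 0): OK
Complementary slackness (lambda_i * g_i(x) = 0 for all i): OK

Verdict: yes, KKT holds.

yes


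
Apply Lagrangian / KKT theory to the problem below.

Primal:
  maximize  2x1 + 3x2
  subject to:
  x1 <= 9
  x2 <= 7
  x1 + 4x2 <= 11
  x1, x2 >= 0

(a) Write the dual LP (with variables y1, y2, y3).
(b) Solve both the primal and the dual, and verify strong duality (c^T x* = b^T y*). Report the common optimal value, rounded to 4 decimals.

The standard primal-dual pair for 'max c^T x s.t. A x <= b, x >= 0' is:
  Dual:  min b^T y  s.t.  A^T y >= c,  y >= 0.

So the dual LP is:
  minimize  9y1 + 7y2 + 11y3
  subject to:
    y1 + y3 >= 2
    y2 + 4y3 >= 3
    y1, y2, y3 >= 0

Solving the primal: x* = (9, 0.5).
  primal value c^T x* = 19.5.
Solving the dual: y* = (1.25, 0, 0.75).
  dual value b^T y* = 19.5.
Strong duality: c^T x* = b^T y*. Confirmed.

19.5


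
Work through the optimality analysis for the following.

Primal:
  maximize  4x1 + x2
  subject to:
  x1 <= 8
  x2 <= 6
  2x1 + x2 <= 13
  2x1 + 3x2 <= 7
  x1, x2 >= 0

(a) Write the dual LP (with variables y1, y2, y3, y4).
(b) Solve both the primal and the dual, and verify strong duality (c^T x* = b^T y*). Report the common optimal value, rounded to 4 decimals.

The standard primal-dual pair for 'max c^T x s.t. A x <= b, x >= 0' is:
  Dual:  min b^T y  s.t.  A^T y >= c,  y >= 0.

So the dual LP is:
  minimize  8y1 + 6y2 + 13y3 + 7y4
  subject to:
    y1 + 2y3 + 2y4 >= 4
    y2 + y3 + 3y4 >= 1
    y1, y2, y3, y4 >= 0

Solving the primal: x* = (3.5, 0).
  primal value c^T x* = 14.
Solving the dual: y* = (0, 0, 0, 2).
  dual value b^T y* = 14.
Strong duality: c^T x* = b^T y*. Confirmed.

14


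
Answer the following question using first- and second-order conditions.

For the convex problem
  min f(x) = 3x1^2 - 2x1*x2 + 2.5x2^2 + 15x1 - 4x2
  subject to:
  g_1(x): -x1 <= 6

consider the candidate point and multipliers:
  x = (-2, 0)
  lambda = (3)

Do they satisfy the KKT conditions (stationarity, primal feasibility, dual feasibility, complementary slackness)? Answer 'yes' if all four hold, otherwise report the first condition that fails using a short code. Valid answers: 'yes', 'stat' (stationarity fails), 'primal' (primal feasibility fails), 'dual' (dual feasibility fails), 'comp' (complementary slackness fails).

Gradient of f: grad f(x) = Q x + c = (3, 0)
Constraint values g_i(x) = a_i^T x - b_i:
  g_1((-2, 0)) = -4
Stationarity residual: grad f(x) + sum_i lambda_i a_i = (0, 0)
  -> stationarity OK
Primal feasibility (all g_i <= 0): OK
Dual feasibility (all lambda_i >= 0): OK
Complementary slackness (lambda_i * g_i(x) = 0 for all i): FAILS

Verdict: the first failing condition is complementary_slackness -> comp.

comp


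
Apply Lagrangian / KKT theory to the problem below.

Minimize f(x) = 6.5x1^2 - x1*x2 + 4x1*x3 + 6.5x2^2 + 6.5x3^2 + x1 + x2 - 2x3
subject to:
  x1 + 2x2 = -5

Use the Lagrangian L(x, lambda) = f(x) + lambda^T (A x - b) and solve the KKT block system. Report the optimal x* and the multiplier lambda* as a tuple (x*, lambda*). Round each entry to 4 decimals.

Form the Lagrangian:
  L(x, lambda) = (1/2) x^T Q x + c^T x + lambda^T (A x - b)
Stationarity (grad_x L = 0): Q x + c + A^T lambda = 0.
Primal feasibility: A x = b.

This gives the KKT block system:
  [ Q   A^T ] [ x     ]   [-c ]
  [ A    0  ] [ lambda ] = [ b ]

Solving the linear system:
  x*      = (-1.2401, -1.88, 0.5354)
  lambda* = (11.0996)
  f(x*)   = 25.6537

x* = (-1.2401, -1.88, 0.5354), lambda* = (11.0996)


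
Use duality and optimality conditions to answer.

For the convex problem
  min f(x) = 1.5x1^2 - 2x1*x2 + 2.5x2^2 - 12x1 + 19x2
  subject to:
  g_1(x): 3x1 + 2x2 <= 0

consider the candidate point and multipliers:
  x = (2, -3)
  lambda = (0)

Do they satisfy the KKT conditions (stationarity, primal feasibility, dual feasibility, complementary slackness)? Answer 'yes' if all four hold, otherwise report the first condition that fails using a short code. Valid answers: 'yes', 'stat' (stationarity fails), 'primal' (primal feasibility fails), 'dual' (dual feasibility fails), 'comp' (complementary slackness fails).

Gradient of f: grad f(x) = Q x + c = (0, 0)
Constraint values g_i(x) = a_i^T x - b_i:
  g_1((2, -3)) = 0
Stationarity residual: grad f(x) + sum_i lambda_i a_i = (0, 0)
  -> stationarity OK
Primal feasibility (all g_i <= 0): OK
Dual feasibility (all lambda_i >= 0): OK
Complementary slackness (lambda_i * g_i(x) = 0 for all i): OK

Verdict: yes, KKT holds.

yes


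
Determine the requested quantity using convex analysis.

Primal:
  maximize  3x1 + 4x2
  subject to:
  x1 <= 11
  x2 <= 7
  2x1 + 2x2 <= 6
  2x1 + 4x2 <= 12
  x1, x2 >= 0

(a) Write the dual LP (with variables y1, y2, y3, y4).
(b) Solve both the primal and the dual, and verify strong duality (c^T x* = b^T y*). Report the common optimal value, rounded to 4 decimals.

The standard primal-dual pair for 'max c^T x s.t. A x <= b, x >= 0' is:
  Dual:  min b^T y  s.t.  A^T y >= c,  y >= 0.

So the dual LP is:
  minimize  11y1 + 7y2 + 6y3 + 12y4
  subject to:
    y1 + 2y3 + 2y4 >= 3
    y2 + 2y3 + 4y4 >= 4
    y1, y2, y3, y4 >= 0

Solving the primal: x* = (0, 3).
  primal value c^T x* = 12.
Solving the dual: y* = (0, 0, 1, 0.5).
  dual value b^T y* = 12.
Strong duality: c^T x* = b^T y*. Confirmed.

12


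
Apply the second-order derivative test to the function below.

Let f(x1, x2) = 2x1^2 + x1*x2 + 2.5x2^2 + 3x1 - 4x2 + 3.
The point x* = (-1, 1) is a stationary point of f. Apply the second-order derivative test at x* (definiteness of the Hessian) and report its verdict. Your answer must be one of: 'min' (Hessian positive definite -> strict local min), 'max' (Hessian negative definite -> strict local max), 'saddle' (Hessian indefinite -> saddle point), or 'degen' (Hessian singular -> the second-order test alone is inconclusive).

Compute the Hessian H = grad^2 f:
  H = [[4, 1], [1, 5]]
Verify stationarity: grad f(x*) = H x* + g = (0, 0).
Eigenvalues of H: 3.382, 5.618.
Both eigenvalues > 0, so H is positive definite -> x* is a strict local min.

min


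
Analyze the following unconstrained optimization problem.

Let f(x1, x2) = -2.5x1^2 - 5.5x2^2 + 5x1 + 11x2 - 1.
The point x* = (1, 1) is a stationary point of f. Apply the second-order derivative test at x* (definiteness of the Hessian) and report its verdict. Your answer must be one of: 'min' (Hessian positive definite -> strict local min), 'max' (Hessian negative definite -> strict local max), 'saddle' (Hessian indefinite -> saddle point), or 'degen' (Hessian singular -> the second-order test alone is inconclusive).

Compute the Hessian H = grad^2 f:
  H = [[-5, 0], [0, -11]]
Verify stationarity: grad f(x*) = H x* + g = (0, 0).
Eigenvalues of H: -11, -5.
Both eigenvalues < 0, so H is negative definite -> x* is a strict local max.

max


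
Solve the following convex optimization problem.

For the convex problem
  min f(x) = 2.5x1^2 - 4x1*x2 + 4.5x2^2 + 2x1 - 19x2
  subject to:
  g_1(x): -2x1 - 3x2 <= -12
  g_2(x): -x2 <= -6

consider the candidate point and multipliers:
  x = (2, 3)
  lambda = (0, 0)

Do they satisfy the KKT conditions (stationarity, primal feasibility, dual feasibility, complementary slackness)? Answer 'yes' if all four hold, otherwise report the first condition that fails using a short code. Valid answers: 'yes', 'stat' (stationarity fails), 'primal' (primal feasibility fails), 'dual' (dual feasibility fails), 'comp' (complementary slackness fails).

Gradient of f: grad f(x) = Q x + c = (0, 0)
Constraint values g_i(x) = a_i^T x - b_i:
  g_1((2, 3)) = -1
  g_2((2, 3)) = 3
Stationarity residual: grad f(x) + sum_i lambda_i a_i = (0, 0)
  -> stationarity OK
Primal feasibility (all g_i <= 0): FAILS
Dual feasibility (all lambda_i >= 0): OK
Complementary slackness (lambda_i * g_i(x) = 0 for all i): OK

Verdict: the first failing condition is primal_feasibility -> primal.

primal


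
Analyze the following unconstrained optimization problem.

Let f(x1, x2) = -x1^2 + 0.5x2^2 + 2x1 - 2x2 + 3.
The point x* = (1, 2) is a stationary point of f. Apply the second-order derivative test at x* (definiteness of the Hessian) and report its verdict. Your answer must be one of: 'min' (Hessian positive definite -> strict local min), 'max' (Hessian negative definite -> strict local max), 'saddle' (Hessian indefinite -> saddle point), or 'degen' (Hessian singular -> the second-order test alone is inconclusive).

Compute the Hessian H = grad^2 f:
  H = [[-2, 0], [0, 1]]
Verify stationarity: grad f(x*) = H x* + g = (0, 0).
Eigenvalues of H: -2, 1.
Eigenvalues have mixed signs, so H is indefinite -> x* is a saddle point.

saddle


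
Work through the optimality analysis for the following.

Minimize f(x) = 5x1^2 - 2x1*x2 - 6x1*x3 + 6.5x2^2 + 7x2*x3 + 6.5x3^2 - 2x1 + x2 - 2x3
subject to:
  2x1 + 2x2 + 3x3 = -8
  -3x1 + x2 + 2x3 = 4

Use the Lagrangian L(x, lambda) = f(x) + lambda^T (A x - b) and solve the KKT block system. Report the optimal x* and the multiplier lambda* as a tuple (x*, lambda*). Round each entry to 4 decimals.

Form the Lagrangian:
  L(x, lambda) = (1/2) x^T Q x + c^T x + lambda^T (A x - b)
Stationarity (grad_x L = 0): Q x + c + A^T lambda = 0.
Primal feasibility: A x = b.

This gives the KKT block system:
  [ Q   A^T ] [ x     ]   [-c ]
  [ A    0  ] [ lambda ] = [ b ]

Solving the linear system:
  x*      = (-2.1449, -0.1163, -1.1592)
  lambda* = (3.6589, -2.9812)
  f(x*)   = 23.8437

x* = (-2.1449, -0.1163, -1.1592), lambda* = (3.6589, -2.9812)


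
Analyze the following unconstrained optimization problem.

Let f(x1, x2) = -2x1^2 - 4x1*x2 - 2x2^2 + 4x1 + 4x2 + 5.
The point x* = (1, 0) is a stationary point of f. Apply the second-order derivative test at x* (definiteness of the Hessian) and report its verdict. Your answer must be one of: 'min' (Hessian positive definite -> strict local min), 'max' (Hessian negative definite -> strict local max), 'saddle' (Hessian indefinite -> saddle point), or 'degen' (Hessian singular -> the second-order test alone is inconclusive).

Compute the Hessian H = grad^2 f:
  H = [[-4, -4], [-4, -4]]
Verify stationarity: grad f(x*) = H x* + g = (0, 0).
Eigenvalues of H: -8, 0.
H has a zero eigenvalue (singular; negative semidefinite but not definite), so H is neither positive definite, negative definite, nor indefinite. The second-order test alone is inconclusive -> degen.
(Indeed, f is constant along the null direction of H through x*, so x* is not a strict local extremum.)

degen


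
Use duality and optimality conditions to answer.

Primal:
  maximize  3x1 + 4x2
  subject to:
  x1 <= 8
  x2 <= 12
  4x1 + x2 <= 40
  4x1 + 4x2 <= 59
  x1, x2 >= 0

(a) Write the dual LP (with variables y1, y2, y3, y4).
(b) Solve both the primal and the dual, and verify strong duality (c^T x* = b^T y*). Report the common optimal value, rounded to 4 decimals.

The standard primal-dual pair for 'max c^T x s.t. A x <= b, x >= 0' is:
  Dual:  min b^T y  s.t.  A^T y >= c,  y >= 0.

So the dual LP is:
  minimize  8y1 + 12y2 + 40y3 + 59y4
  subject to:
    y1 + 4y3 + 4y4 >= 3
    y2 + y3 + 4y4 >= 4
    y1, y2, y3, y4 >= 0

Solving the primal: x* = (2.75, 12).
  primal value c^T x* = 56.25.
Solving the dual: y* = (0, 1, 0, 0.75).
  dual value b^T y* = 56.25.
Strong duality: c^T x* = b^T y*. Confirmed.

56.25


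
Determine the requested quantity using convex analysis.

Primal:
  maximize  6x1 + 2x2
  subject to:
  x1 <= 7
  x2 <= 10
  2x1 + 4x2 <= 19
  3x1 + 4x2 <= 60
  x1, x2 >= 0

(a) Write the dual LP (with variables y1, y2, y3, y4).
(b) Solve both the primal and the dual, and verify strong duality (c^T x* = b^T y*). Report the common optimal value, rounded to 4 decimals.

The standard primal-dual pair for 'max c^T x s.t. A x <= b, x >= 0' is:
  Dual:  min b^T y  s.t.  A^T y >= c,  y >= 0.

So the dual LP is:
  minimize  7y1 + 10y2 + 19y3 + 60y4
  subject to:
    y1 + 2y3 + 3y4 >= 6
    y2 + 4y3 + 4y4 >= 2
    y1, y2, y3, y4 >= 0

Solving the primal: x* = (7, 1.25).
  primal value c^T x* = 44.5.
Solving the dual: y* = (5, 0, 0.5, 0).
  dual value b^T y* = 44.5.
Strong duality: c^T x* = b^T y*. Confirmed.

44.5


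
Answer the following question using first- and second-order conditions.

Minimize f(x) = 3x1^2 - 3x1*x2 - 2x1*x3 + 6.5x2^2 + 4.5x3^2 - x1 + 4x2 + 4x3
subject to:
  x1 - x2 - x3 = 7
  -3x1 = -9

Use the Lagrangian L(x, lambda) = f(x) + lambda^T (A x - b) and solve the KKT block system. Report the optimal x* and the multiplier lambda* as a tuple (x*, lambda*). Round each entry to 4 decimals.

Form the Lagrangian:
  L(x, lambda) = (1/2) x^T Q x + c^T x + lambda^T (A x - b)
Stationarity (grad_x L = 0): Q x + c + A^T lambda = 0.
Primal feasibility: A x = b.

This gives the KKT block system:
  [ Q   A^T ] [ x     ]   [-c ]
  [ A    0  ] [ lambda ] = [ b ]

Solving the linear system:
  x*      = (3, -1.5, -2.5)
  lambda* = (-24.5, 0.6667)
  f(x*)   = 79.25

x* = (3, -1.5, -2.5), lambda* = (-24.5, 0.6667)


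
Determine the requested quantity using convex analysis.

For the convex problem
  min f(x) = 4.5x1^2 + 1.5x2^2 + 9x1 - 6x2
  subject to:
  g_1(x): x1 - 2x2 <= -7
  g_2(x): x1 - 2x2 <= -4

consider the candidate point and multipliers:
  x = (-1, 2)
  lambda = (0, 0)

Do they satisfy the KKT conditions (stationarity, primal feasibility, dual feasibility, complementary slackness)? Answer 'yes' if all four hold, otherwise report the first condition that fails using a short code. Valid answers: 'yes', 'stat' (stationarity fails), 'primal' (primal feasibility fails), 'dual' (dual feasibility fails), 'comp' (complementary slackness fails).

Gradient of f: grad f(x) = Q x + c = (0, 0)
Constraint values g_i(x) = a_i^T x - b_i:
  g_1((-1, 2)) = 2
  g_2((-1, 2)) = -1
Stationarity residual: grad f(x) + sum_i lambda_i a_i = (0, 0)
  -> stationarity OK
Primal feasibility (all g_i <= 0): FAILS
Dual feasibility (all lambda_i >= 0): OK
Complementary slackness (lambda_i * g_i(x) = 0 for all i): OK

Verdict: the first failing condition is primal_feasibility -> primal.

primal


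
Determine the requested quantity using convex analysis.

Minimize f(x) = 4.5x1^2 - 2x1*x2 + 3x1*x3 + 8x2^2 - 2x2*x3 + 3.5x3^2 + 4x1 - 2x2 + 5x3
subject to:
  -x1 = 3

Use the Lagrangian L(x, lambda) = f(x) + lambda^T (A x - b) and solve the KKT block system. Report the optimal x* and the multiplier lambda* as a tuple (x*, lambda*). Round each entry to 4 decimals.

Form the Lagrangian:
  L(x, lambda) = (1/2) x^T Q x + c^T x + lambda^T (A x - b)
Stationarity (grad_x L = 0): Q x + c + A^T lambda = 0.
Primal feasibility: A x = b.

This gives the KKT block system:
  [ Q   A^T ] [ x     ]   [-c ]
  [ A    0  ] [ lambda ] = [ b ]

Solving the linear system:
  x*      = (-3, -0.1852, 0.5185)
  lambda* = (-21.0741)
  f(x*)   = 27.0926

x* = (-3, -0.1852, 0.5185), lambda* = (-21.0741)


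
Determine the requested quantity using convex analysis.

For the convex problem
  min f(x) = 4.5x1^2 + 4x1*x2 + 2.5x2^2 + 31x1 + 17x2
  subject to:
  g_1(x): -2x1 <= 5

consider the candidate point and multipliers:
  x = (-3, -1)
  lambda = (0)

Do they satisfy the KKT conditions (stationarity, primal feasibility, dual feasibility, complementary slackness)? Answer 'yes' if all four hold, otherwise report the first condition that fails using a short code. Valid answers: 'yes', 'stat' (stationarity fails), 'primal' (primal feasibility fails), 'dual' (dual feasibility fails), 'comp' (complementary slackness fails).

Gradient of f: grad f(x) = Q x + c = (0, 0)
Constraint values g_i(x) = a_i^T x - b_i:
  g_1((-3, -1)) = 1
Stationarity residual: grad f(x) + sum_i lambda_i a_i = (0, 0)
  -> stationarity OK
Primal feasibility (all g_i <= 0): FAILS
Dual feasibility (all lambda_i >= 0): OK
Complementary slackness (lambda_i * g_i(x) = 0 for all i): OK

Verdict: the first failing condition is primal_feasibility -> primal.

primal


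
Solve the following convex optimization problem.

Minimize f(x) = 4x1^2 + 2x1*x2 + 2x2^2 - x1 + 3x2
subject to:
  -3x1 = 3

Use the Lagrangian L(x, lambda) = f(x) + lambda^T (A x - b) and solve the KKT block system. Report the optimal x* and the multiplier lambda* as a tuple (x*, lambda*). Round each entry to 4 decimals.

Form the Lagrangian:
  L(x, lambda) = (1/2) x^T Q x + c^T x + lambda^T (A x - b)
Stationarity (grad_x L = 0): Q x + c + A^T lambda = 0.
Primal feasibility: A x = b.

This gives the KKT block system:
  [ Q   A^T ] [ x     ]   [-c ]
  [ A    0  ] [ lambda ] = [ b ]

Solving the linear system:
  x*      = (-1, -0.25)
  lambda* = (-3.1667)
  f(x*)   = 4.875

x* = (-1, -0.25), lambda* = (-3.1667)


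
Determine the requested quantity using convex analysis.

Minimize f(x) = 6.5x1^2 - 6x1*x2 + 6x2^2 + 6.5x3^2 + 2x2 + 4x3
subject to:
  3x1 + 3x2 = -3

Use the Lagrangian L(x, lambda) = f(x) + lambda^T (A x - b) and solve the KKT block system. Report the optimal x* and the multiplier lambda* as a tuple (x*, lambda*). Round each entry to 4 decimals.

Form the Lagrangian:
  L(x, lambda) = (1/2) x^T Q x + c^T x + lambda^T (A x - b)
Stationarity (grad_x L = 0): Q x + c + A^T lambda = 0.
Primal feasibility: A x = b.

This gives the KKT block system:
  [ Q   A^T ] [ x     ]   [-c ]
  [ A    0  ] [ lambda ] = [ b ]

Solving the linear system:
  x*      = (-0.4324, -0.5676, -0.3077)
  lambda* = (0.7387)
  f(x*)   = -0.0748

x* = (-0.4324, -0.5676, -0.3077), lambda* = (0.7387)
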